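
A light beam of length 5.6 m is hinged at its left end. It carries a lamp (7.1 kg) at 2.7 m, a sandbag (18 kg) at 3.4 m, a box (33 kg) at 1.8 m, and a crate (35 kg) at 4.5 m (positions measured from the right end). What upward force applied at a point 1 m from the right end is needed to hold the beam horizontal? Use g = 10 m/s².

Take moments about the left end.
Lamp: 7.1 × 10 = 71 N down at 2.7 m → arm 2.9 m, τ = 71 × 2.9 = 205.9 N·m clockwise.
Sandbag: 18 × 10 = 180 N down at 3.4 m → arm 2.2 m, τ = 180 × 2.2 = 396 N·m clockwise.
Box: 33 × 10 = 330 N down at 1.8 m → arm 3.8 m, τ = 330 × 3.8 = 1254 N·m clockwise.
Crate: 35 × 10 = 350 N down at 4.5 m → arm 1.1 m, τ = 350 × 1.1 = 385 N·m clockwise.
Net moment of the loads = 2241 N·m clockwise.
The upward force F acts at a point 1 m from the right end, arm 4.6 m, giving F × 4.6 counterclockwise.
Στ = 0 ⇒ F × 4.6 = 2241 ⇒ F = 2241 / 4.6 = 487 N.

F ≈ 487 N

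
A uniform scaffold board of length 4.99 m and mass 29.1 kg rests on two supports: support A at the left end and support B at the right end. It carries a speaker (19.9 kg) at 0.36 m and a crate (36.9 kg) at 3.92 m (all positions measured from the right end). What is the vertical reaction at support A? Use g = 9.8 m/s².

R_A ≈ 441 N

Taking torques about support B:
Beam weight: 29.1 × 9.8 = 285.2 N down at 2.495 m → arm 2.495 m, τ = 285.2 × 2.495 = 711.6 N·m counterclockwise.
Speaker: 19.9 × 9.8 = 195 N down at 0.36 m → arm 0.36 m, τ = 195 × 0.36 = 70.2 N·m counterclockwise.
Crate: 36.9 × 9.8 = 361.6 N down at 3.92 m → arm 3.92 m, τ = 361.6 × 3.92 = 1417 N·m counterclockwise.
Net load moment about support B = 2199 N·m counterclockwise.
Reaction R at support A is upward at 4.99 m, arm 4.99 m → moment R × 4.99 clockwise.
Στ = 0 ⇒ R × 4.99 = 2199 ⇒ R = 441 N.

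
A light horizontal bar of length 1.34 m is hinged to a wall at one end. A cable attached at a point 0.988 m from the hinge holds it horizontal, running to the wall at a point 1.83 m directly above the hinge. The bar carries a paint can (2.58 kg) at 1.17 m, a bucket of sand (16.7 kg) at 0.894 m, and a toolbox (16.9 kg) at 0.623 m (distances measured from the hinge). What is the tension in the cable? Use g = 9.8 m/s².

T ≈ 321 N

Sum moments about the hinge (the unknown hinge reaction has zero arm there).
Paint can: 2.58 × 9.8 = 25.28 N down at 1.17 m → arm 1.17 m, τ = 25.28 × 1.17 = 29.58 N·m clockwise.
Bucket of sand: 16.7 × 9.8 = 163.7 N down at 0.894 m → arm 0.894 m, τ = 163.7 × 0.894 = 146.3 N·m clockwise.
Toolbox: 16.9 × 9.8 = 165.6 N down at 0.623 m → arm 0.623 m, τ = 165.6 × 0.623 = 103.2 N·m clockwise.
Total clockwise load moment = 279.1 N·m.
The cable tension T acts at 0.988 m; only its component perpendicular to the bar, T sinθ, produces torque. sinθ = h/√(h²+d²) = 1.83/√(1.83²+0.988²) = 0.8799.
Στ = 0 ⇒ T × 0.988 × 0.8799 = 279.1 ⇒ T = 279.1 / 0.8693 = 321 N.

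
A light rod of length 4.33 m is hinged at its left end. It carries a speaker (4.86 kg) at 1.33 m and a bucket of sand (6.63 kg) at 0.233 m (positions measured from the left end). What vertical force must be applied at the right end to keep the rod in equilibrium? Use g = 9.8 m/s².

Taking torques about the left end:
Speaker: 4.86 × 9.8 = 47.63 N down at 1.33 m → arm 1.33 m, τ = 47.63 × 1.33 = 63.35 N·m clockwise.
Bucket of sand: 6.63 × 9.8 = 64.97 N down at 0.233 m → arm 0.233 m, τ = 64.97 × 0.233 = 15.14 N·m clockwise.
Net moment of the loads = 78.49 N·m clockwise.
The upward force F acts at the right end, arm 4.33 m, giving F × 4.33 counterclockwise.
Balancing moments: F × 4.33 = 78.49, giving F = 78.49 / 4.33 = 18.1 N.

F ≈ 18.1 N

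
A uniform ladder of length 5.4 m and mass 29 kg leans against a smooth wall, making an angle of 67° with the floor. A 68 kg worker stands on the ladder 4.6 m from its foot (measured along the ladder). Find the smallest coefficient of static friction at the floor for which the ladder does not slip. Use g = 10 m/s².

μ_min ≈ 0.317

Choose the foot of the ladder as the axis so the floor normal and friction both act there and drop out.
Ladder weight 29×10 = 290 N acts at 2.7 m along the ladder; its horizontal arm is 2.7·cos67° = 1.055 m → τ = 305.9 N·m clockwise.
Worker: 68×10 = 680 N at 4.6 m → arm 1.797 m → τ = 1222 N·m clockwise.
Wall normal N acts horizontally at the top; its moment arm is the height L sinθ = 5.4·sin67° = 4.971 m, counterclockwise.
Balancing moments: N × 4.971 = 1528, giving N = 307.4 N.
ΣFx = 0 ⇒ f = N_wall = 307.4 N. ΣFy = 0 ⇒ N_floor = 970 N.
μ_min = f / N_floor = 307.4 / 970 = 0.317.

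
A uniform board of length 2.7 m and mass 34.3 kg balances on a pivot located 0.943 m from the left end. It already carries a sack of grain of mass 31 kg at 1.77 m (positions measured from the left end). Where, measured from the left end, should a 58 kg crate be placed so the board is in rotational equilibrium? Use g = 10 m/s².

x ≈ 0.26 m from the left end

Taking torques about the pivot (at 0.943 m from the left end):
Beam weight: 34.3 × 10 = 343 N down at 1.35 m → arm 0.407 m, τ = 343 × 0.407 = 139.6 N·m clockwise.
Sack of grain: 31 × 10 = 310 N down at 1.77 m → arm 0.827 m, τ = 310 × 0.827 = 256.4 N·m clockwise.
Net moment of existing loads = 396 N·m clockwise.
The crate weighs 58 × 10 = 580 N and must supply an equal counterclockwise moment, so its lever arm about the pivot is 396 / 580 = 0.683 m.
That puts it at 0.943 − 0.683 = 0.26 m from the left end.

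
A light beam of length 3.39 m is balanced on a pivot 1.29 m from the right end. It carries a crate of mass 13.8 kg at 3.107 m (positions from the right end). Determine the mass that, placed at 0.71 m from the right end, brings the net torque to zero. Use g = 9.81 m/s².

m ≈ 43.2 kg

About the pivot (at 1.29 m from the right end):
Crate: 13.8 × 9.81 = 135.4 N down at 3.107 m → arm 1.817 m, τ = 135.4 × 1.817 = 246 N·m counterclockwise.
Net moment of known loads = 246 N·m counterclockwise.
An unknown mass m at 0.71 m has arm 0.58 m; its moment is m·g·0.58 clockwise.
For rotational equilibrium, m × 9.81 × 0.58 = 246, so m = 246 / (9.81 × 0.58) = 43.2 kg.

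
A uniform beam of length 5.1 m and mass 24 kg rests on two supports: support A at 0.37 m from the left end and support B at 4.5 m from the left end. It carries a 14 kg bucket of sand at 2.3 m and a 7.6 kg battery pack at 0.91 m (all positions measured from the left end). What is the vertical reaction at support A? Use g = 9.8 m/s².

Choose support B as the axis so its reaction then has zero moment arm.
Beam weight: 24 × 9.8 = 235.2 N down at 2.55 m → arm 1.95 m, τ = 235.2 × 1.95 = 458.6 N·m counterclockwise.
Bucket of sand: 14 × 9.8 = 137.2 N down at 2.3 m → arm 2.2 m, τ = 137.2 × 2.2 = 301.8 N·m counterclockwise.
Battery pack: 7.6 × 9.8 = 74.48 N down at 0.91 m → arm 3.59 m, τ = 74.48 × 3.59 = 267.4 N·m counterclockwise.
Net load moment about support B = 1028 N·m counterclockwise.
Reaction R at support A is upward at 0.37 m, arm 4.13 m → moment R × 4.13 clockwise.
Στ = 0 ⇒ R × 4.13 = 1028 ⇒ R = 249 N.

R_A ≈ 249 N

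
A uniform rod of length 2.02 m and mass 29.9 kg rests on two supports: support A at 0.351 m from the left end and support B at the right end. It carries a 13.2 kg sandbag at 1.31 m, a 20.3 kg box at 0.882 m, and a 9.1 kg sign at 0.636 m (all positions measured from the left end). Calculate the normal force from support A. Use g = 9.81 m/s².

Taking torques about support B:
Beam weight: 29.9 × 9.81 = 293.3 N down at 1.01 m → arm 1.01 m, τ = 293.3 × 1.01 = 296.2 N·m counterclockwise.
Sandbag: 13.2 × 9.81 = 129.5 N down at 1.31 m → arm 0.71 m, τ = 129.5 × 0.71 = 91.94 N·m counterclockwise.
Box: 20.3 × 9.81 = 199.1 N down at 0.882 m → arm 1.138 m, τ = 199.1 × 1.138 = 226.6 N·m counterclockwise.
Sign: 9.1 × 9.81 = 89.27 N down at 0.636 m → arm 1.384 m, τ = 89.27 × 1.384 = 123.5 N·m counterclockwise.
Net load moment about support B = 738.2 N·m counterclockwise.
Reaction R at support A is upward at 0.351 m, arm 1.669 m → moment R × 1.669 clockwise.
Balancing moments: R × 1.669 = 738.2, giving R = 442 N.

R_A ≈ 442 N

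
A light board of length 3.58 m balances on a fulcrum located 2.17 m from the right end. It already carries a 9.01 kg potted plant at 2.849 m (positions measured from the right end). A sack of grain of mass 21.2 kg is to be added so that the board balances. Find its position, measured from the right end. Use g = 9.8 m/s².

Choose the fulcrum (at 2.17 m from the right end) as the axis so the support reaction has zero arm there.
Potted plant: 9.01 × 9.8 = 88.3 N down at 2.849 m → arm 0.679 m, τ = 88.3 × 0.679 = 59.96 N·m counterclockwise.
Net moment of existing loads = 59.96 N·m counterclockwise.
The sack of grain weighs 21.2 × 9.8 = 207.8 N and must supply an equal clockwise moment, so its lever arm about the fulcrum is 59.96 / 207.8 = 0.289 m.
That puts it at 2.17 − 0.289 = 1.88 m from the right end.

x ≈ 1.88 m from the right end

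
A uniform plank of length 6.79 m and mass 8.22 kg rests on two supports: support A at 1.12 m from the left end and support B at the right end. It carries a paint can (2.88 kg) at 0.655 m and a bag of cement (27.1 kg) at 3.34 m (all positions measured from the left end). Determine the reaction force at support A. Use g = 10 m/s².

Taking torques about support B:
Beam weight: 8.22 × 10 = 82.2 N down at 3.395 m → arm 3.395 m, τ = 82.2 × 3.395 = 279.1 N·m counterclockwise.
Paint can: 2.88 × 10 = 28.8 N down at 0.655 m → arm 6.135 m, τ = 28.8 × 6.135 = 176.7 N·m counterclockwise.
Bag of cement: 27.1 × 10 = 271 N down at 3.34 m → arm 3.45 m, τ = 271 × 3.45 = 935 N·m counterclockwise.
Net load moment about support B = 1391 N·m counterclockwise.
Reaction R at support A is upward at 1.12 m, arm 5.67 m → moment R × 5.67 clockwise.
Στ = 0 ⇒ R × 5.67 = 1391 ⇒ R = 245 N.

R_A ≈ 245 N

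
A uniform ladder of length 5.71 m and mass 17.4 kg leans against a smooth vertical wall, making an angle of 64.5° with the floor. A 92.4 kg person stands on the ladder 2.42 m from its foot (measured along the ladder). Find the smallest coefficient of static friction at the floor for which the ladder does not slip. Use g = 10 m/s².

μ_min ≈ 0.208

Taking torques about the foot of the ladder:
Ladder weight 17.4×10 = 174 N acts at 2.855 m along the ladder; its horizontal arm is 2.855·cos64.5° = 1.229 m → τ = 213.8 N·m clockwise.
Person: 92.4×10 = 924 N at 2.42 m → arm 1.042 m → τ = 962.8 N·m clockwise.
Wall normal N acts horizontally at the top; its moment arm is the height L sinθ = 5.71·sin64.5° = 5.154 m, counterclockwise.
Balancing moments: N × 5.154 = 1177, giving N = 228.4 N.
ΣFx = 0 ⇒ f = N_wall = 228.4 N. ΣFy = 0 ⇒ N_floor = 1098 N.
μ_min = f / N_floor = 228.4 / 1098 = 0.208.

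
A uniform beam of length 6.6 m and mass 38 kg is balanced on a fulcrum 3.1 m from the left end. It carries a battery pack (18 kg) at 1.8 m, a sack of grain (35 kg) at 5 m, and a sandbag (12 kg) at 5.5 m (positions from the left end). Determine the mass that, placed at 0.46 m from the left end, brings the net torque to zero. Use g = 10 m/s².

Take moments about the fulcrum (at 3.1 m from the left end).
Beam weight: 38 × 10 = 380 N down at 3.3 m → arm 0.2 m, τ = 380 × 0.2 = 76 N·m clockwise.
Battery pack: 18 × 10 = 180 N down at 1.8 m → arm 1.3 m, τ = 180 × 1.3 = 234 N·m counterclockwise.
Sack of grain: 35 × 10 = 350 N down at 5 m → arm 1.9 m, τ = 350 × 1.9 = 665 N·m clockwise.
Sandbag: 12 × 10 = 120 N down at 5.5 m → arm 2.4 m, τ = 120 × 2.4 = 288 N·m clockwise.
Net moment of known loads = 795 N·m clockwise.
An unknown mass m at 0.46 m has arm 2.64 m; its moment is m·g·2.64 counterclockwise.
Στ = 0 ⇒ m × 10 × 2.64 = 795 ⇒ m = 795 / (10 × 2.64) = 30.1 kg.

m ≈ 30.1 kg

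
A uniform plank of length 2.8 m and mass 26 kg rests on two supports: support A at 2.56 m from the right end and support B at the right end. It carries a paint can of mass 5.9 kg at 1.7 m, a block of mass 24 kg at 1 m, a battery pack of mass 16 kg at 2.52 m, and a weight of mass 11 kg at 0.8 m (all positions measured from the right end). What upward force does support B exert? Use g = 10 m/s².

R_B ≈ 362 N

Taking torques about support A:
Beam weight: 26 × 10 = 260 N down at 1.4 m → arm 1.16 m, τ = 260 × 1.16 = 301.6 N·m clockwise.
Paint can: 5.9 × 10 = 59 N down at 1.7 m → arm 0.86 m, τ = 59 × 0.86 = 50.74 N·m clockwise.
Block: 24 × 10 = 240 N down at 1 m → arm 1.56 m, τ = 240 × 1.56 = 374.4 N·m clockwise.
Battery pack: 16 × 10 = 160 N down at 2.52 m → arm 0.04 m, τ = 160 × 0.04 = 6.4 N·m clockwise.
Weight: 11 × 10 = 110 N down at 0.8 m → arm 1.76 m, τ = 110 × 1.76 = 193.6 N·m clockwise.
Net load moment about support A = 926.7 N·m clockwise.
Reaction R at support B is upward at 0 m, arm 2.56 m → moment R × 2.56 counterclockwise.
Στ = 0 ⇒ R × 2.56 = 926.7 ⇒ R = 362 N.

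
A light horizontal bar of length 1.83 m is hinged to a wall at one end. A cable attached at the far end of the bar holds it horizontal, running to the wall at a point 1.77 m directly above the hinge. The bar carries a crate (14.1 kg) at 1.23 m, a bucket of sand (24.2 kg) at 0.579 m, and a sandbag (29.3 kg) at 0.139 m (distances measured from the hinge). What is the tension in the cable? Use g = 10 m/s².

About the hinge:
Crate: 14.1 × 10 = 141 N down at 1.23 m → arm 1.23 m, τ = 141 × 1.23 = 173.4 N·m clockwise.
Bucket of sand: 24.2 × 10 = 242 N down at 0.579 m → arm 0.579 m, τ = 242 × 0.579 = 140.1 N·m clockwise.
Sandbag: 29.3 × 10 = 293 N down at 0.139 m → arm 0.139 m, τ = 293 × 0.139 = 40.73 N·m clockwise.
Total clockwise load moment = 354.2 N·m.
The cable tension T acts at 1.83 m; only its component perpendicular to the bar, T sinθ, produces torque. sinθ = h/√(h²+d²) = 1.77/√(1.77²+1.83²) = 0.6952.
Balancing moments: T × 1.83 × 0.6952 = 354.2, giving T = 354.2 / 1.272 = 278 N.

T ≈ 278 N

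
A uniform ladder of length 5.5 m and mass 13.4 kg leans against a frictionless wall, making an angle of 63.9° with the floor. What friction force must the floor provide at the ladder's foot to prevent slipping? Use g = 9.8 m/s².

f ≈ 32.2 N

Sum moments about the foot of the ladder (the floor normal and friction both act there and drop out).
Ladder weight 13.4×9.8 = 131.3 N acts at 2.75 m along the ladder; its horizontal arm is 2.75·cos63.9° = 1.21 m → τ = 158.9 N·m clockwise.
Wall normal N acts horizontally at the top; its moment arm is the height L sinθ = 5.5·sin63.9° = 4.939 m, counterclockwise.
For rotational equilibrium, N × 4.939 = 158.9, so N = 32.2 N.
ΣFx = 0: friction at the foot balances the wall's push, so f = N_wall = 32.2 N.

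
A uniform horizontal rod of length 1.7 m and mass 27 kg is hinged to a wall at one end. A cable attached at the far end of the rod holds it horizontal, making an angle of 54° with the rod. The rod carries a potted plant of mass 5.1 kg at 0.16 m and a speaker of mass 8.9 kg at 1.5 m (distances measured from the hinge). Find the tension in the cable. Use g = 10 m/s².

T ≈ 270 N

About the hinge:
Beam weight: 27 × 10 = 270 N down at 0.85 m → arm 0.85 m, τ = 270 × 0.85 = 229.5 N·m clockwise.
Potted plant: 5.1 × 10 = 51 N down at 0.16 m → arm 0.16 m, τ = 51 × 0.16 = 8.16 N·m clockwise.
Speaker: 8.9 × 10 = 89 N down at 1.5 m → arm 1.5 m, τ = 89 × 1.5 = 133.5 N·m clockwise.
Total clockwise load moment = 371.2 N·m.
The cable tension T acts at 1.7 m; only its component perpendicular to the rod, T sinθ, produces torque. sin 54° = 0.809.
Balancing moments: T × 1.7 × 0.809 = 371.2, giving T = 371.2 / 1.375 = 270 N.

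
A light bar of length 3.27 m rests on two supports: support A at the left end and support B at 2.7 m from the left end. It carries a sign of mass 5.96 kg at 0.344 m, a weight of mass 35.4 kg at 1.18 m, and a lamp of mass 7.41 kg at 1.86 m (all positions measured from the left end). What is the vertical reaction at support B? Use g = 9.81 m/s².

R_B ≈ 209 N

Taking torques about support A:
Sign: 5.96 × 9.81 = 58.47 N down at 0.344 m → arm 0.344 m, τ = 58.47 × 0.344 = 20.11 N·m clockwise.
Weight: 35.4 × 9.81 = 347.3 N down at 1.18 m → arm 1.18 m, τ = 347.3 × 1.18 = 409.8 N·m clockwise.
Lamp: 7.41 × 9.81 = 72.69 N down at 1.86 m → arm 1.86 m, τ = 72.69 × 1.86 = 135.2 N·m clockwise.
Net load moment about support A = 565.1 N·m clockwise.
Reaction R at support B is upward at 2.7 m, arm 2.7 m → moment R × 2.7 counterclockwise.
Setting net torque to zero: R × 2.7 = 565.1 → R = 209 N.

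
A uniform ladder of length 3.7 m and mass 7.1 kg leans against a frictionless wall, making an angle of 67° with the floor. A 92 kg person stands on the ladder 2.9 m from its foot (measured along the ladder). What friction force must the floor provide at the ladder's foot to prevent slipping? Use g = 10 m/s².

f ≈ 321 N

About the foot of the ladder:
Ladder weight 7.1×10 = 71 N acts at 1.85 m along the ladder; its horizontal arm is 1.85·cos67° = 0.7229 m → τ = 51.33 N·m clockwise.
Person: 92×10 = 920 N at 2.9 m → arm 1.133 m → τ = 1042 N·m clockwise.
Wall normal N acts horizontally at the top; its moment arm is the height L sinθ = 3.7·sin67° = 3.406 m, counterclockwise.
For rotational equilibrium, N × 3.406 = 1093, so N = 321 N.
ΣFx = 0: friction at the foot balances the wall's push, so f = N_wall = 321 N.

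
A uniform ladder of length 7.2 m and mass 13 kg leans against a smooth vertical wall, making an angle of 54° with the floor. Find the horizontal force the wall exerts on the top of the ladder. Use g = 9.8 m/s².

Taking torques about the foot of the ladder:
Ladder weight 13×9.8 = 127.4 N acts at 3.6 m along the ladder; its horizontal arm is 3.6·cos54° = 2.116 m → τ = 269.6 N·m clockwise.
Wall normal N acts horizontally at the top; its moment arm is the height L sinθ = 7.2·sin54° = 5.825 m, counterclockwise.
Στ = 0 ⇒ N × 5.825 = 269.6 ⇒ N = 46.3 N.

N_wall ≈ 46.3 N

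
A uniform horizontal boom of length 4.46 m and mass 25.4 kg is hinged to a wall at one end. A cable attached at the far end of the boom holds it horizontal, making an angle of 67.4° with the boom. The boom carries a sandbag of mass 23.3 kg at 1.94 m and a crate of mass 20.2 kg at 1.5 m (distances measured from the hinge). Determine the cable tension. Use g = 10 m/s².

T ≈ 321 N

Choose the hinge as the axis so the unknown hinge reaction has zero arm there.
Beam weight: 25.4 × 10 = 254 N down at 2.23 m → arm 2.23 m, τ = 254 × 2.23 = 566.4 N·m clockwise.
Sandbag: 23.3 × 10 = 233 N down at 1.94 m → arm 1.94 m, τ = 233 × 1.94 = 452 N·m clockwise.
Crate: 20.2 × 10 = 202 N down at 1.5 m → arm 1.5 m, τ = 202 × 1.5 = 303 N·m clockwise.
Total clockwise load moment = 1321 N·m.
The cable tension T acts at 4.46 m; only its component perpendicular to the boom, T sinθ, produces torque. sin 67.4° = 0.9232.
Balancing moments: T × 4.46 × 0.9232 = 1321, giving T = 1321 / 4.117 = 321 N.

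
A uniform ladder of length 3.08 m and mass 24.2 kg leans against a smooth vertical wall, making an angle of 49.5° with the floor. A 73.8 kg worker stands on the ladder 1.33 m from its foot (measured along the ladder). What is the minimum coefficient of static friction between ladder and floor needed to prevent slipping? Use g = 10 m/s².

μ_min ≈ 0.383

About the foot of the ladder:
Ladder weight 24.2×10 = 242 N acts at 1.54 m along the ladder; its horizontal arm is 1.54·cos49.5° = 1 m → τ = 242 N·m clockwise.
Worker: 73.8×10 = 738 N at 1.33 m → arm 0.8638 m → τ = 637.5 N·m clockwise.
Wall normal N acts horizontally at the top; its moment arm is the height L sinθ = 3.08·sin49.5° = 2.342 m, counterclockwise.
For rotational equilibrium, N × 2.342 = 879.5, so N = 375.5 N.
ΣFx = 0 ⇒ f = N_wall = 375.5 N. ΣFy = 0 ⇒ N_floor = 980 N.
μ_min = f / N_floor = 375.5 / 980 = 0.383.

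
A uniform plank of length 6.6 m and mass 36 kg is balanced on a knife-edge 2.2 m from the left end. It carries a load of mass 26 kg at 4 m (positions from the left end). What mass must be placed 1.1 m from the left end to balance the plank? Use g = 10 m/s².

Sum moments about the knife-edge (at 2.2 m from the left end) (the support reaction has zero arm there).
Beam weight: 36 × 10 = 360 N down at 3.3 m → arm 1.1 m, τ = 360 × 1.1 = 396 N·m clockwise.
Load: 26 × 10 = 260 N down at 4 m → arm 1.8 m, τ = 260 × 1.8 = 468 N·m clockwise.
Net moment of known loads = 864 N·m clockwise.
An unknown mass m at 1.1 m has arm 1.1 m; its moment is m·g·1.1 counterclockwise.
Στ = 0 ⇒ m × 10 × 1.1 = 864 ⇒ m = 864 / (10 × 1.1) = 78.5 kg.

m ≈ 78.5 kg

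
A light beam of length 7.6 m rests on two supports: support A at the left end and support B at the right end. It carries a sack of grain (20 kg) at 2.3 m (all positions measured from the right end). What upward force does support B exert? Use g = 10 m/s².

Choose support A as the axis so its reaction then has zero moment arm.
Sack of grain: 20 × 10 = 200 N down at 2.3 m → arm 5.3 m, τ = 200 × 5.3 = 1060 N·m clockwise.
Net load moment about support A = 1060 N·m clockwise.
Reaction R at support B is upward at 0 m, arm 7.6 m → moment R × 7.6 counterclockwise.
Στ = 0 ⇒ R × 7.6 = 1060 ⇒ R = 139 N.

R_B ≈ 139 N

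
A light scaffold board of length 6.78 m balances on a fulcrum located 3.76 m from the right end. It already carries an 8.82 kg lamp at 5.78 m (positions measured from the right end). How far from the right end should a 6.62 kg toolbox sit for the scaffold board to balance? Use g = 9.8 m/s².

Taking torques about the fulcrum (at 3.76 m from the right end):
Lamp: 8.82 × 9.8 = 86.44 N down at 5.78 m → arm 2.02 m, τ = 86.44 × 2.02 = 174.6 N·m counterclockwise.
Net moment of existing loads = 174.6 N·m counterclockwise.
The toolbox weighs 6.62 × 9.8 = 64.88 N and must supply an equal clockwise moment, so its lever arm about the fulcrum is 174.6 / 64.88 = 2.69 m.
That puts it at 3.76 − 2.69 = 1.07 m from the right end.

x ≈ 1.07 m from the right end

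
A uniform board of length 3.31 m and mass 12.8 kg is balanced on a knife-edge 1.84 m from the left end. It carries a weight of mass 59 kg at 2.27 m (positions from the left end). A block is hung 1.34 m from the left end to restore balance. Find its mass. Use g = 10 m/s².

Take moments about the knife-edge (at 1.84 m from the left end).
Beam weight: 12.8 × 10 = 128 N down at 1.655 m → arm 0.185 m, τ = 128 × 0.185 = 23.68 N·m counterclockwise.
Weight: 59 × 10 = 590 N down at 2.27 m → arm 0.43 m, τ = 590 × 0.43 = 253.7 N·m clockwise.
Net moment of known loads = 230 N·m clockwise.
An unknown mass m at 1.34 m has arm 0.5 m; its moment is m·g·0.5 counterclockwise.
Balancing moments: m × 10 × 0.5 = 230, giving m = 230 / (10 × 0.5) = 46 kg.

m ≈ 46 kg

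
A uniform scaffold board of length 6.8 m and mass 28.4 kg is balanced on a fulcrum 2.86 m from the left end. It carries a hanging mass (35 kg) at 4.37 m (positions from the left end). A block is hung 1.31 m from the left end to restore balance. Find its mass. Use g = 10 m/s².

m ≈ 44 kg

Sum moments about the fulcrum (at 2.86 m from the left end) (the support reaction has zero arm there).
Beam weight: 28.4 × 10 = 284 N down at 3.4 m → arm 0.54 m, τ = 284 × 0.54 = 153.4 N·m clockwise.
Hanging mass: 35 × 10 = 350 N down at 4.37 m → arm 1.51 m, τ = 350 × 1.51 = 528.5 N·m clockwise.
Net moment of known loads = 681.9 N·m clockwise.
An unknown mass m at 1.31 m has arm 1.55 m; its moment is m·g·1.55 counterclockwise.
Setting net torque to zero: m × 10 × 1.55 = 681.9 → m = 681.9 / (10 × 1.55) = 44 kg.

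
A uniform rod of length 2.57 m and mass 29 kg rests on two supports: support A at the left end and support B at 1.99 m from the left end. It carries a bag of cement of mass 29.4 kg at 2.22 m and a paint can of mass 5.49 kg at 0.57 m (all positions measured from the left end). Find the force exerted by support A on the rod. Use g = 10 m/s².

R_A ≈ 108 N

Choose support B as the axis so its reaction then has zero moment arm.
Beam weight: 29 × 10 = 290 N down at 1.285 m → arm 0.705 m, τ = 290 × 0.705 = 204.4 N·m counterclockwise.
Bag of cement: 29.4 × 10 = 294 N down at 2.22 m → arm 0.23 m, τ = 294 × 0.23 = 67.62 N·m clockwise.
Paint can: 5.49 × 10 = 54.9 N down at 0.57 m → arm 1.42 m, τ = 54.9 × 1.42 = 77.96 N·m counterclockwise.
Net load moment about support B = 214.7 N·m counterclockwise.
Reaction R at support A is upward at 0 m, arm 1.99 m → moment R × 1.99 clockwise.
Balancing moments: R × 1.99 = 214.7, giving R = 108 N.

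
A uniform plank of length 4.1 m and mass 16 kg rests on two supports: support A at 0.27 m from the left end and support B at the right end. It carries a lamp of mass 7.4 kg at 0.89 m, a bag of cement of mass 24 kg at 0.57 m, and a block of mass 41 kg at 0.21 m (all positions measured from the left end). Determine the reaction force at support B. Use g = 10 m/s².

R_B ≈ 98.7 N

About support A:
Beam weight: 16 × 10 = 160 N down at 2.05 m → arm 1.78 m, τ = 160 × 1.78 = 284.8 N·m clockwise.
Lamp: 7.4 × 10 = 74 N down at 0.89 m → arm 0.62 m, τ = 74 × 0.62 = 45.88 N·m clockwise.
Bag of cement: 24 × 10 = 240 N down at 0.57 m → arm 0.3 m, τ = 240 × 0.3 = 72 N·m clockwise.
Block: 41 × 10 = 410 N down at 0.21 m → arm 0.06 m, τ = 410 × 0.06 = 24.6 N·m counterclockwise.
Net load moment about support A = 378.1 N·m clockwise.
Reaction R at support B is upward at 4.1 m, arm 3.83 m → moment R × 3.83 counterclockwise.
Balancing moments: R × 3.83 = 378.1, giving R = 98.7 N.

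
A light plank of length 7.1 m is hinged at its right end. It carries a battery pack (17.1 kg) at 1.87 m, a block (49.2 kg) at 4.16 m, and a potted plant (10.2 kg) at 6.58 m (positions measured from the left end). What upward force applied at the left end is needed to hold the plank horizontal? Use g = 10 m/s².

F ≈ 337 N

About the right end:
Battery pack: 17.1 × 10 = 171 N down at 1.87 m → arm 5.23 m, τ = 171 × 5.23 = 894.3 N·m counterclockwise.
Block: 49.2 × 10 = 492 N down at 4.16 m → arm 2.94 m, τ = 492 × 2.94 = 1446 N·m counterclockwise.
Potted plant: 10.2 × 10 = 102 N down at 6.58 m → arm 0.52 m, τ = 102 × 0.52 = 53.04 N·m counterclockwise.
Net moment of the loads = 2393 N·m counterclockwise.
The upward force F acts at the left end, arm 7.1 m, giving F × 7.1 clockwise.
Balancing moments: F × 7.1 = 2393, giving F = 2393 / 7.1 = 337 N.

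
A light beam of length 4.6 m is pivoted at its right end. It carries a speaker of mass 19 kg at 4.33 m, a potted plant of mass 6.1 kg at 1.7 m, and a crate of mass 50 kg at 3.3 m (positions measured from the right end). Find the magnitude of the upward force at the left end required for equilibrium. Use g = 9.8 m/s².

Sum moments about the right end (the unknown pivot reaction has zero arm there).
Speaker: 19 × 9.8 = 186.2 N down at 4.33 m → arm 4.33 m, τ = 186.2 × 4.33 = 806.2 N·m counterclockwise.
Potted plant: 6.1 × 9.8 = 59.78 N down at 1.7 m → arm 1.7 m, τ = 59.78 × 1.7 = 101.6 N·m counterclockwise.
Crate: 50 × 9.8 = 490 N down at 3.3 m → arm 3.3 m, τ = 490 × 3.3 = 1617 N·m counterclockwise.
Net moment of the loads = 2525 N·m counterclockwise.
The upward force F acts at the left end, arm 4.6 m, giving F × 4.6 clockwise.
Στ = 0 ⇒ F × 4.6 = 2525 ⇒ F = 2525 / 4.6 = 549 N.

F ≈ 549 N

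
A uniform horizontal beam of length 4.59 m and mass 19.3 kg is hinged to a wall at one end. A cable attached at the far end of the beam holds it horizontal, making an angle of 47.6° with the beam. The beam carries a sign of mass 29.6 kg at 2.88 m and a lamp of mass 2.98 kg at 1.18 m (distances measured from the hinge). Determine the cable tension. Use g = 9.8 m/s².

T ≈ 385 N

Choose the hinge as the axis so the unknown hinge reaction has zero arm there.
Beam weight: 19.3 × 9.8 = 189.1 N down at 2.295 m → arm 2.295 m, τ = 189.1 × 2.295 = 434 N·m clockwise.
Sign: 29.6 × 9.8 = 290.1 N down at 2.88 m → arm 2.88 m, τ = 290.1 × 2.88 = 835.5 N·m clockwise.
Lamp: 2.98 × 9.8 = 29.2 N down at 1.18 m → arm 1.18 m, τ = 29.2 × 1.18 = 34.46 N·m clockwise.
Total clockwise load moment = 1304 N·m.
The cable tension T acts at 4.59 m; only its component perpendicular to the beam, T sinθ, produces torque. sin 47.6° = 0.7385.
Στ = 0 ⇒ T × 4.59 × 0.7385 = 1304 ⇒ T = 1304 / 3.39 = 385 N.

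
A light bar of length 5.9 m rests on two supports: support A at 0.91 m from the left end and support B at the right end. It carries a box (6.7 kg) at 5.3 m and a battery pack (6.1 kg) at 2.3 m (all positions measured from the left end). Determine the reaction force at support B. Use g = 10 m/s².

Take moments about support A.
Box: 6.7 × 10 = 67 N down at 5.3 m → arm 4.39 m, τ = 67 × 4.39 = 294.1 N·m clockwise.
Battery pack: 6.1 × 10 = 61 N down at 2.3 m → arm 1.39 m, τ = 61 × 1.39 = 84.79 N·m clockwise.
Net load moment about support A = 378.9 N·m clockwise.
Reaction R at support B is upward at 5.9 m, arm 4.99 m → moment R × 4.99 counterclockwise.
Setting net torque to zero: R × 4.99 = 378.9 → R = 75.9 N.

R_B ≈ 75.9 N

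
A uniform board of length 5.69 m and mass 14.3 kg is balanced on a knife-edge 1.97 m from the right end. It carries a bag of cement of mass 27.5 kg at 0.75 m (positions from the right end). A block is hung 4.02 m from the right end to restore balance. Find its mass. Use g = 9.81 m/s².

Choose the knife-edge (at 1.97 m from the right end) as the axis so the support reaction has zero arm there.
Beam weight: 14.3 × 9.81 = 140.3 N down at 2.845 m → arm 0.875 m, τ = 140.3 × 0.875 = 122.8 N·m counterclockwise.
Bag of cement: 27.5 × 9.81 = 269.8 N down at 0.75 m → arm 1.22 m, τ = 269.8 × 1.22 = 329.2 N·m clockwise.
Net moment of known loads = 206.4 N·m clockwise.
An unknown mass m at 4.02 m has arm 2.05 m; its moment is m·g·2.05 counterclockwise.
Στ = 0 ⇒ m × 9.81 × 2.05 = 206.4 ⇒ m = 206.4 / (9.81 × 2.05) = 10.3 kg.

m ≈ 10.3 kg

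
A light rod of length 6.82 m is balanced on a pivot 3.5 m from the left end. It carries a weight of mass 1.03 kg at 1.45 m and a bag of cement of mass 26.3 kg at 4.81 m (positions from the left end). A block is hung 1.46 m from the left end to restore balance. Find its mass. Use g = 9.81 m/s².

m ≈ 15.9 kg

About the pivot (at 3.5 m from the left end):
Weight: 1.03 × 9.81 = 10.1 N down at 1.45 m → arm 2.05 m, τ = 10.1 × 2.05 = 20.7 N·m counterclockwise.
Bag of cement: 26.3 × 9.81 = 258 N down at 4.81 m → arm 1.31 m, τ = 258 × 1.31 = 338 N·m clockwise.
Net moment of known loads = 317.3 N·m clockwise.
An unknown mass m at 1.46 m has arm 2.04 m; its moment is m·g·2.04 counterclockwise.
Setting net torque to zero: m × 9.81 × 2.04 = 317.3 → m = 317.3 / (9.81 × 2.04) = 15.9 kg.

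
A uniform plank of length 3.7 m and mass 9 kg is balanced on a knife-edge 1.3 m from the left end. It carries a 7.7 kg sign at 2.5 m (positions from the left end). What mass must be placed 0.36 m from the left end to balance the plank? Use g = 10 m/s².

Sum moments about the knife-edge (at 1.3 m from the left end) (the support reaction has zero arm there).
Beam weight: 9 × 10 = 90 N down at 1.85 m → arm 0.55 m, τ = 90 × 0.55 = 49.5 N·m clockwise.
Sign: 7.7 × 10 = 77 N down at 2.5 m → arm 1.2 m, τ = 77 × 1.2 = 92.4 N·m clockwise.
Net moment of known loads = 141.9 N·m clockwise.
An unknown mass m at 0.36 m has arm 0.94 m; its moment is m·g·0.94 counterclockwise.
Balancing moments: m × 10 × 0.94 = 141.9, giving m = 141.9 / (10 × 0.94) = 15.1 kg.

m ≈ 15.1 kg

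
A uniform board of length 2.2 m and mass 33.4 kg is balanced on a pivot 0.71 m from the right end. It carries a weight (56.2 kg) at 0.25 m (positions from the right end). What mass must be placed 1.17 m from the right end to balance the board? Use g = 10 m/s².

m ≈ 27.9 kg

Take moments about the pivot (at 0.71 m from the right end).
Beam weight: 33.4 × 10 = 334 N down at 1.1 m → arm 0.39 m, τ = 334 × 0.39 = 130.3 N·m counterclockwise.
Weight: 56.2 × 10 = 562 N down at 0.25 m → arm 0.46 m, τ = 562 × 0.46 = 258.5 N·m clockwise.
Net moment of known loads = 128.2 N·m clockwise.
An unknown mass m at 1.17 m has arm 0.46 m; its moment is m·g·0.46 counterclockwise.
Στ = 0 ⇒ m × 10 × 0.46 = 128.2 ⇒ m = 128.2 / (10 × 0.46) = 27.9 kg.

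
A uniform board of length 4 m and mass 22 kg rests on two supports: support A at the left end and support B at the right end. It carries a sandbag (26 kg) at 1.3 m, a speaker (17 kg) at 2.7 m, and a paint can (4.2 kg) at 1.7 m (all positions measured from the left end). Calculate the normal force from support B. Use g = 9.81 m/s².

Choose support A as the axis so its reaction then has zero moment arm.
Beam weight: 22 × 9.81 = 215.8 N down at 2 m → arm 2 m, τ = 215.8 × 2 = 431.6 N·m clockwise.
Sandbag: 26 × 9.81 = 255.1 N down at 1.3 m → arm 1.3 m, τ = 255.1 × 1.3 = 331.6 N·m clockwise.
Speaker: 17 × 9.81 = 166.8 N down at 2.7 m → arm 2.7 m, τ = 166.8 × 2.7 = 450.4 N·m clockwise.
Paint can: 4.2 × 9.81 = 41.2 N down at 1.7 m → arm 1.7 m, τ = 41.2 × 1.7 = 70.04 N·m clockwise.
Net load moment about support A = 1284 N·m clockwise.
Reaction R at support B is upward at 4 m, arm 4 m → moment R × 4 counterclockwise.
Balancing moments: R × 4 = 1284, giving R = 321 N.

R_B ≈ 321 N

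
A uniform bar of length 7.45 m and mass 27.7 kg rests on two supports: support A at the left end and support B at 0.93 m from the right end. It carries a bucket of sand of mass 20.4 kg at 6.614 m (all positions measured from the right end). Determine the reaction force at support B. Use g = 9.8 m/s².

R_B ≈ 181 N

Taking torques about support A:
Beam weight: 27.7 × 9.8 = 271.5 N down at 3.725 m → arm 3.725 m, τ = 271.5 × 3.725 = 1011 N·m clockwise.
Bucket of sand: 20.4 × 9.8 = 199.9 N down at 6.614 m → arm 0.836 m, τ = 199.9 × 0.836 = 167.1 N·m clockwise.
Net load moment about support A = 1178 N·m clockwise.
Reaction R at support B is upward at 0.93 m, arm 6.52 m → moment R × 6.52 counterclockwise.
For rotational equilibrium, R × 6.52 = 1178, so R = 181 N.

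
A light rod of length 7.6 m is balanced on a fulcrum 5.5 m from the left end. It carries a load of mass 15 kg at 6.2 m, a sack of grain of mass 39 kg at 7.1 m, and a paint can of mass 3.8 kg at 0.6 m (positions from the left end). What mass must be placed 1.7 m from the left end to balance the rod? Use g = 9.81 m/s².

m ≈ 14.3 kg

Choose the fulcrum (at 5.5 m from the left end) as the axis so the support reaction has zero arm there.
Load: 15 × 9.81 = 147.2 N down at 6.2 m → arm 0.7 m, τ = 147.2 × 0.7 = 103 N·m clockwise.
Sack of grain: 39 × 9.81 = 382.6 N down at 7.1 m → arm 1.6 m, τ = 382.6 × 1.6 = 612.2 N·m clockwise.
Paint can: 3.8 × 9.81 = 37.28 N down at 0.6 m → arm 4.9 m, τ = 37.28 × 4.9 = 182.7 N·m counterclockwise.
Net moment of known loads = 532.5 N·m clockwise.
An unknown mass m at 1.7 m has arm 3.8 m; its moment is m·g·3.8 counterclockwise.
Στ = 0 ⇒ m × 9.81 × 3.8 = 532.5 ⇒ m = 532.5 / (9.81 × 3.8) = 14.3 kg.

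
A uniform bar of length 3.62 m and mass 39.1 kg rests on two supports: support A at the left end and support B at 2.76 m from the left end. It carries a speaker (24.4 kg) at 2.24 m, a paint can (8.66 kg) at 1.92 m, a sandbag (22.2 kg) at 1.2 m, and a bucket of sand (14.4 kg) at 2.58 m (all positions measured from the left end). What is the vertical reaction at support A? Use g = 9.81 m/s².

Take moments about support B.
Beam weight: 39.1 × 9.81 = 383.6 N down at 1.81 m → arm 0.95 m, τ = 383.6 × 0.95 = 364.4 N·m counterclockwise.
Speaker: 24.4 × 9.81 = 239.4 N down at 2.24 m → arm 0.52 m, τ = 239.4 × 0.52 = 124.5 N·m counterclockwise.
Paint can: 8.66 × 9.81 = 84.95 N down at 1.92 m → arm 0.84 m, τ = 84.95 × 0.84 = 71.36 N·m counterclockwise.
Sandbag: 22.2 × 9.81 = 217.8 N down at 1.2 m → arm 1.56 m, τ = 217.8 × 1.56 = 339.8 N·m counterclockwise.
Bucket of sand: 14.4 × 9.81 = 141.3 N down at 2.58 m → arm 0.18 m, τ = 141.3 × 0.18 = 25.43 N·m counterclockwise.
Net load moment about support B = 925.5 N·m counterclockwise.
Reaction R at support A is upward at 0 m, arm 2.76 m → moment R × 2.76 clockwise.
Balancing moments: R × 2.76 = 925.5, giving R = 335 N.

R_A ≈ 335 N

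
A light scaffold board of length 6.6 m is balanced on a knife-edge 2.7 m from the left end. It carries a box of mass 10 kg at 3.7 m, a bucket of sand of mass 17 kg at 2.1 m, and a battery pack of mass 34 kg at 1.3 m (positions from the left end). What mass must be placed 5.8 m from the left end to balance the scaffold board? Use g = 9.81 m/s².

Sum moments about the knife-edge (at 2.7 m from the left end) (the support reaction has zero arm there).
Box: 10 × 9.81 = 98.1 N down at 3.7 m → arm 1 m, τ = 98.1 × 1 = 98.1 N·m clockwise.
Bucket of sand: 17 × 9.81 = 166.8 N down at 2.1 m → arm 0.6 m, τ = 166.8 × 0.6 = 100.1 N·m counterclockwise.
Battery pack: 34 × 9.81 = 333.5 N down at 1.3 m → arm 1.4 m, τ = 333.5 × 1.4 = 466.9 N·m counterclockwise.
Net moment of known loads = 468.9 N·m counterclockwise.
An unknown mass m at 5.8 m has arm 3.1 m; its moment is m·g·3.1 clockwise.
For rotational equilibrium, m × 9.81 × 3.1 = 468.9, so m = 468.9 / (9.81 × 3.1) = 15.4 kg.

m ≈ 15.4 kg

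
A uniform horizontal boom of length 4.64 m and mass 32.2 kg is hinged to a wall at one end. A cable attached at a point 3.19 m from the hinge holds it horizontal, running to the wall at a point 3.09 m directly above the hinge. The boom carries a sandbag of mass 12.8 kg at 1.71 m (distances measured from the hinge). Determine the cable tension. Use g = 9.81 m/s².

Taking torques about the hinge:
Beam weight: 32.2 × 9.81 = 315.9 N down at 2.32 m → arm 2.32 m, τ = 315.9 × 2.32 = 732.9 N·m clockwise.
Sandbag: 12.8 × 9.81 = 125.6 N down at 1.71 m → arm 1.71 m, τ = 125.6 × 1.71 = 214.8 N·m clockwise.
Total clockwise load moment = 947.7 N·m.
The cable tension T acts at 3.19 m; only its component perpendicular to the boom, T sinθ, produces torque. sinθ = h/√(h²+d²) = 3.09/√(3.09²+3.19²) = 0.6958.
Στ = 0 ⇒ T × 3.19 × 0.6958 = 947.7 ⇒ T = 947.7 / 2.22 = 427 N.

T ≈ 427 N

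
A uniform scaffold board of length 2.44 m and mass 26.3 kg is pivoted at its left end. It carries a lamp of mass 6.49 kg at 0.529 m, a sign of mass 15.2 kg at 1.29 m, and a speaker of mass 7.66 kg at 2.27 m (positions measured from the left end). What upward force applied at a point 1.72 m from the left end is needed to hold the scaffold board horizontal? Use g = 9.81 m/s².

Taking torques about the left end:
Beam weight: 26.3 × 9.81 = 258 N down at 1.22 m → arm 1.22 m, τ = 258 × 1.22 = 314.8 N·m clockwise.
Lamp: 6.49 × 9.81 = 63.67 N down at 0.529 m → arm 0.529 m, τ = 63.67 × 0.529 = 33.68 N·m clockwise.
Sign: 15.2 × 9.81 = 149.1 N down at 1.29 m → arm 1.29 m, τ = 149.1 × 1.29 = 192.3 N·m clockwise.
Speaker: 7.66 × 9.81 = 75.14 N down at 2.27 m → arm 2.27 m, τ = 75.14 × 2.27 = 170.6 N·m clockwise.
Net moment of the loads = 711.4 N·m clockwise.
The upward force F acts at a point 1.72 m from the left end, arm 1.72 m, giving F × 1.72 counterclockwise.
Balancing moments: F × 1.72 = 711.4, giving F = 711.4 / 1.72 = 414 N.

F ≈ 414 N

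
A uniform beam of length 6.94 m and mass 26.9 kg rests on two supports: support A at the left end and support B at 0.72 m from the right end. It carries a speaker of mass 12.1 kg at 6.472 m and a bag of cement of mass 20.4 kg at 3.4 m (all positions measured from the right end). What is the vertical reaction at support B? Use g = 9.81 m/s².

Sum moments about support A (its reaction then has zero moment arm).
Beam weight: 26.9 × 9.81 = 263.9 N down at 3.47 m → arm 3.47 m, τ = 263.9 × 3.47 = 915.7 N·m clockwise.
Speaker: 12.1 × 9.81 = 118.7 N down at 6.472 m → arm 0.468 m, τ = 118.7 × 0.468 = 55.55 N·m clockwise.
Bag of cement: 20.4 × 9.81 = 200.1 N down at 3.4 m → arm 3.54 m, τ = 200.1 × 3.54 = 708.4 N·m clockwise.
Net load moment about support A = 1680 N·m clockwise.
Reaction R at support B is upward at 0.72 m, arm 6.22 m → moment R × 6.22 counterclockwise.
Στ = 0 ⇒ R × 6.22 = 1680 ⇒ R = 270 N.

R_B ≈ 270 N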